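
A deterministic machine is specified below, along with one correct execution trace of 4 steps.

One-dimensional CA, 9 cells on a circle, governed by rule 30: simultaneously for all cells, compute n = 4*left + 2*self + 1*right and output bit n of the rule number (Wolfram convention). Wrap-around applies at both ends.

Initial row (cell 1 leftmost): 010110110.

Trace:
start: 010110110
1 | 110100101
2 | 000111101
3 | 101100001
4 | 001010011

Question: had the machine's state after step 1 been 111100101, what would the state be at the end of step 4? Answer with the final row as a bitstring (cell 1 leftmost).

state after step 1 := 111100101
2 | 000011101
3 | 100110001
4 | 011101011

011101011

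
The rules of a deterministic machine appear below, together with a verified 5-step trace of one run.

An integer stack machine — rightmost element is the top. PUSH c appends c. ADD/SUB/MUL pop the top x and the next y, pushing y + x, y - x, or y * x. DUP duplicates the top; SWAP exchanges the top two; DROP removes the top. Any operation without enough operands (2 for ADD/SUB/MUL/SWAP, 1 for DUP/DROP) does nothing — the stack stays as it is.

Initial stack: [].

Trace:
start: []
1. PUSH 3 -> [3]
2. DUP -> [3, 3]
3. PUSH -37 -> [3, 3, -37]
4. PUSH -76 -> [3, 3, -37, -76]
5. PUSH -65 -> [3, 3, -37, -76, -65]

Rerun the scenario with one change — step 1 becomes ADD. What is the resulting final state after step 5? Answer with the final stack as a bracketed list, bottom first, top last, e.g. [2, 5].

(re-executing from step 1 with the substitution; state before step 1: [])
1. ADD -> []
2. DUP -> []
3. PUSH -37 -> [-37]
4. PUSH -76 -> [-37, -76]
5. PUSH -65 -> [-37, -76, -65]

[-37, -76, -65]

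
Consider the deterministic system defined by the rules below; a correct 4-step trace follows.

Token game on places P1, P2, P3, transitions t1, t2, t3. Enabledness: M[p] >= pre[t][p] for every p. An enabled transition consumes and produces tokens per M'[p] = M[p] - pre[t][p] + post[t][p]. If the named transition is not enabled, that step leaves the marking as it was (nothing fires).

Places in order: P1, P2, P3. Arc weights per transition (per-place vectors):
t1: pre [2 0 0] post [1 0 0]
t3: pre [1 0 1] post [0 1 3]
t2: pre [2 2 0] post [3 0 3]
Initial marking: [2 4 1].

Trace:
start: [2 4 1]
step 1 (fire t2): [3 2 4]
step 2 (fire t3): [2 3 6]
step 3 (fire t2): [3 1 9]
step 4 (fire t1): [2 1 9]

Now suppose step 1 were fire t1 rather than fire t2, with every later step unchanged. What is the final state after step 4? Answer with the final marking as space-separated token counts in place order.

(re-executing from step 1 with the substitution; state before step 1: [2 4 1])
step 1 (fire t1): [1 4 1]
step 2 (fire t3): [0 5 3]
step 3 (fire t2): [0 5 3]
step 4 (fire t1): [0 5 3]

0 5 3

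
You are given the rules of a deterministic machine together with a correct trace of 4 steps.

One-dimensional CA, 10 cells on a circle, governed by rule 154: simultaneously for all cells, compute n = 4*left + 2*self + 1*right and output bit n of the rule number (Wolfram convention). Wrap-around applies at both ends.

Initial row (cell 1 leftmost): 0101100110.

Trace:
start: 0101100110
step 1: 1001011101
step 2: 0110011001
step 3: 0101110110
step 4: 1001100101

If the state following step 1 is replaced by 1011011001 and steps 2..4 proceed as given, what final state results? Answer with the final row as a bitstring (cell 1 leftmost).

state after step 1 := 1011011001
step 2: 0010010111
step 3: 1101100110
step 4: 1001011100

1001011100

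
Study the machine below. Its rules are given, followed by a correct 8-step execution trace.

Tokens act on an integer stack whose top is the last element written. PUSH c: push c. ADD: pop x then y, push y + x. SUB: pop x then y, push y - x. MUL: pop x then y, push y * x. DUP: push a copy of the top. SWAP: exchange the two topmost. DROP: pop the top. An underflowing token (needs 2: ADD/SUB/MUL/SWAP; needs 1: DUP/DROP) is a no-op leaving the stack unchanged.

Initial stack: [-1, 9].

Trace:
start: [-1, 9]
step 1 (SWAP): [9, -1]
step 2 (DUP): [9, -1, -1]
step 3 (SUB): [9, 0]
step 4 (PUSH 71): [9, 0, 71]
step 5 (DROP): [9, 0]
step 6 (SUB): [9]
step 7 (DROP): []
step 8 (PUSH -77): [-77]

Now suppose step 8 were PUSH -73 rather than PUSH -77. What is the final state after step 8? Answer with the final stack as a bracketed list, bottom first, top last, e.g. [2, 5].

[-73]

(re-executing from step 8 with the substitution; state before step 8: [])
step 8 (PUSH -73): [-73]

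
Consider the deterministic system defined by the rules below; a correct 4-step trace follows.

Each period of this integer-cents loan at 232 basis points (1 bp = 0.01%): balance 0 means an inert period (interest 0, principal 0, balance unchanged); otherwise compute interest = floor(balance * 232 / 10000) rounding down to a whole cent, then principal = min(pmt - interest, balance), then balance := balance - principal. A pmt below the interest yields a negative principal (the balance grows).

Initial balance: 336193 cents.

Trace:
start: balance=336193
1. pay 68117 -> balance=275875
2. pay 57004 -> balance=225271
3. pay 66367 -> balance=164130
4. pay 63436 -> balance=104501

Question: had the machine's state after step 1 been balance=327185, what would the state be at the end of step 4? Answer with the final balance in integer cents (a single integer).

state after step 1 := balance=327185
2. pay 57004 -> balance=277771
3. pay 66367 -> balance=217848
4. pay 63436 -> balance=159466

159466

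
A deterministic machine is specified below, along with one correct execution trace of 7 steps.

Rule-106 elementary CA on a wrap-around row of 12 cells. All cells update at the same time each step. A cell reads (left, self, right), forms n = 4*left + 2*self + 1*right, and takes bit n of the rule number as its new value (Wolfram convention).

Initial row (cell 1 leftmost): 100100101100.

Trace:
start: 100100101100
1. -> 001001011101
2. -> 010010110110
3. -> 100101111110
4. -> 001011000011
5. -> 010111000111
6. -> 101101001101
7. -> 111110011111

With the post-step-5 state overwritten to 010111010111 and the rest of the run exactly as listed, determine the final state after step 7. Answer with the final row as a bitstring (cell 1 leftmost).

state after step 5 := 010111010111
6. -> 101101101101
7. -> 111111111111

111111111111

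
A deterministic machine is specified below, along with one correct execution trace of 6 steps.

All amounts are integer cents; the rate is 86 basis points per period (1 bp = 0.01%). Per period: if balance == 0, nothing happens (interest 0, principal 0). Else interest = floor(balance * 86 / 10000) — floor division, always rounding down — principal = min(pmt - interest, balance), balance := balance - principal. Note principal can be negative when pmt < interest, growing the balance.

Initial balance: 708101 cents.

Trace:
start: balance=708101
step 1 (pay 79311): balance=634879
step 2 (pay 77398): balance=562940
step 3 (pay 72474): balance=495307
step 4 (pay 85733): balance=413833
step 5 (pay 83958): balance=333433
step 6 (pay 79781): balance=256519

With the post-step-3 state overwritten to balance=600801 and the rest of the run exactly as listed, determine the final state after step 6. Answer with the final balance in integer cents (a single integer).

state after step 3 := balance=600801
step 4 (pay 85733): balance=520234
step 5 (pay 83958): balance=440750
step 6 (pay 79781): balance=364759

364759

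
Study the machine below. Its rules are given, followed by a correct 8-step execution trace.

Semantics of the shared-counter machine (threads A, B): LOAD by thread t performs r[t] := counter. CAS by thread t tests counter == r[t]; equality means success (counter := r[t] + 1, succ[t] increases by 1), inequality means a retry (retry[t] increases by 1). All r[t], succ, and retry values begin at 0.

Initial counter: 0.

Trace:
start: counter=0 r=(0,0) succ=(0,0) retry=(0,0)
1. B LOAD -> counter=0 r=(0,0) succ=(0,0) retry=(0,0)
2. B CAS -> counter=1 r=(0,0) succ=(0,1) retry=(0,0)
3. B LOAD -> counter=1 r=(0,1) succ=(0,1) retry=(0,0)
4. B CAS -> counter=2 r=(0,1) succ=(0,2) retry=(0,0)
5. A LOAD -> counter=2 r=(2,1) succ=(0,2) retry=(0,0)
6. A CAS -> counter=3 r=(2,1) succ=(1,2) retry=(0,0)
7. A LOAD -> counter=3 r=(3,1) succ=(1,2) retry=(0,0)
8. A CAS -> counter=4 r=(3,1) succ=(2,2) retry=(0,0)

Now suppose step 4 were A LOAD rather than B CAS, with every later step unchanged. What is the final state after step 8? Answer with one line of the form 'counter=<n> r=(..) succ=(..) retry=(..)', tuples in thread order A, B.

counter=3 r=(2,1) succ=(2,1) retry=(0,0)

(re-executing from step 4 with the substitution; state before step 4: counter=1 r=(0,1) succ=(0,1) retry=(0,0))
4. A LOAD -> counter=1 r=(1,1) succ=(0,1) retry=(0,0)
5. A LOAD -> counter=1 r=(1,1) succ=(0,1) retry=(0,0)
6. A CAS -> counter=2 r=(1,1) succ=(1,1) retry=(0,0)
7. A LOAD -> counter=2 r=(2,1) succ=(1,1) retry=(0,0)
8. A CAS -> counter=3 r=(2,1) succ=(2,1) retry=(0,0)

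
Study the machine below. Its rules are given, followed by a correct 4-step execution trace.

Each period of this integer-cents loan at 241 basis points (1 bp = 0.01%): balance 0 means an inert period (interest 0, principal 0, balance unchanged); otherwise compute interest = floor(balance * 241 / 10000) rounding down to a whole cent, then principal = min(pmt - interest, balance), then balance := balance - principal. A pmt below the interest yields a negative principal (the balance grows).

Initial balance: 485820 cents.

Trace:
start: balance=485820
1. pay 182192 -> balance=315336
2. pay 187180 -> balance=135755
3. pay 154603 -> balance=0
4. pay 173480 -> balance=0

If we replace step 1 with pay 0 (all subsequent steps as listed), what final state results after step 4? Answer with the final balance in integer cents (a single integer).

6252

(re-executing from step 1 with the substitution; state before step 1: balance=485820)
1. pay 0 -> balance=497528
2. pay 187180 -> balance=322338
3. pay 154603 -> balance=175503
4. pay 173480 -> balance=6252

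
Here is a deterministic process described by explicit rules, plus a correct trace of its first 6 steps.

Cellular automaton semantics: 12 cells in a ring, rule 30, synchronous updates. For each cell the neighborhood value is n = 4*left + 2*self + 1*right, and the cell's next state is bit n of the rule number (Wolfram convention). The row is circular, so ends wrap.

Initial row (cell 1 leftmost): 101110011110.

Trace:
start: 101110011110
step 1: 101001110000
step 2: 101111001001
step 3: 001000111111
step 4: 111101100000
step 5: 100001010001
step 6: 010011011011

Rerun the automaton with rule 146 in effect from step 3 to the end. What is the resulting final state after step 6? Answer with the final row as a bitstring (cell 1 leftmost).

(re-executing steps 3..6 under rule 146; state before step 3: 101111001001)
step 3: 000110110110
step 4: 001000000001
step 5: 110100000010
step 6: 000010000100

000010000100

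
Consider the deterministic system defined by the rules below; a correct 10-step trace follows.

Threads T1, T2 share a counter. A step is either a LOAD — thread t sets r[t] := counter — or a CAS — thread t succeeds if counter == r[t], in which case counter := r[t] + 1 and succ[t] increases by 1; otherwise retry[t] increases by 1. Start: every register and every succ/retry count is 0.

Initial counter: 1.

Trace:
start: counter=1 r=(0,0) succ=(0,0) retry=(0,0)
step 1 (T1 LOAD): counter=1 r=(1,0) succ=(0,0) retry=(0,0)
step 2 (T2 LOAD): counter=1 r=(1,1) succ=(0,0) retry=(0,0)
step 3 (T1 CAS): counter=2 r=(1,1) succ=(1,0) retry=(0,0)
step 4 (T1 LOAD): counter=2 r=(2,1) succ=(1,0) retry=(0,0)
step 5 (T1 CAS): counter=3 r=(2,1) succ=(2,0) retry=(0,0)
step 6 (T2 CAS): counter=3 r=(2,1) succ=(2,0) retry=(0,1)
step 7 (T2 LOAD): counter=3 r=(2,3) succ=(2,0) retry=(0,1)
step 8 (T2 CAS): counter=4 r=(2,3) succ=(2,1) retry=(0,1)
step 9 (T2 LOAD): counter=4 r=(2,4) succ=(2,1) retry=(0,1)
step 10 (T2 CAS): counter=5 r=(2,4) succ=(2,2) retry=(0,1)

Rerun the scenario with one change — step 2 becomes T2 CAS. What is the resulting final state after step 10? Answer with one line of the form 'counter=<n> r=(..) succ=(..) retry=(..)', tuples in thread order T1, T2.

(re-executing from step 2 with the substitution; state before step 2: counter=1 r=(1,0) succ=(0,0) retry=(0,0))
step 2 (T2 CAS): counter=1 r=(1,0) succ=(0,0) retry=(0,1)
step 3 (T1 CAS): counter=2 r=(1,0) succ=(1,0) retry=(0,1)
step 4 (T1 LOAD): counter=2 r=(2,0) succ=(1,0) retry=(0,1)
step 5 (T1 CAS): counter=3 r=(2,0) succ=(2,0) retry=(0,1)
step 6 (T2 CAS): counter=3 r=(2,0) succ=(2,0) retry=(0,2)
step 7 (T2 LOAD): counter=3 r=(2,3) succ=(2,0) retry=(0,2)
step 8 (T2 CAS): counter=4 r=(2,3) succ=(2,1) retry=(0,2)
step 9 (T2 LOAD): counter=4 r=(2,4) succ=(2,1) retry=(0,2)
step 10 (T2 CAS): counter=5 r=(2,4) succ=(2,2) retry=(0,2)

counter=5 r=(2,4) succ=(2,2) retry=(0,2)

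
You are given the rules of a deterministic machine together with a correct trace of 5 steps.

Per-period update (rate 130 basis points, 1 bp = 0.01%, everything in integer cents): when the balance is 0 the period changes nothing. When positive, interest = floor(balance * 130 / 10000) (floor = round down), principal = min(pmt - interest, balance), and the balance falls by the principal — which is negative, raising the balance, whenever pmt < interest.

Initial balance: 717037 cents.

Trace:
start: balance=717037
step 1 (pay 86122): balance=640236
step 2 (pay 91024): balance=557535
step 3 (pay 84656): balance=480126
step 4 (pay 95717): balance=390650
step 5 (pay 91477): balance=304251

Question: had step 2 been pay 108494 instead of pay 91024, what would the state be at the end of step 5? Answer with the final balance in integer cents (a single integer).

(re-executing from step 2 with the substitution; state before step 2: balance=640236)
step 2 (pay 108494): balance=540065
step 3 (pay 84656): balance=462429
step 4 (pay 95717): balance=372723
step 5 (pay 91477): balance=286091

286091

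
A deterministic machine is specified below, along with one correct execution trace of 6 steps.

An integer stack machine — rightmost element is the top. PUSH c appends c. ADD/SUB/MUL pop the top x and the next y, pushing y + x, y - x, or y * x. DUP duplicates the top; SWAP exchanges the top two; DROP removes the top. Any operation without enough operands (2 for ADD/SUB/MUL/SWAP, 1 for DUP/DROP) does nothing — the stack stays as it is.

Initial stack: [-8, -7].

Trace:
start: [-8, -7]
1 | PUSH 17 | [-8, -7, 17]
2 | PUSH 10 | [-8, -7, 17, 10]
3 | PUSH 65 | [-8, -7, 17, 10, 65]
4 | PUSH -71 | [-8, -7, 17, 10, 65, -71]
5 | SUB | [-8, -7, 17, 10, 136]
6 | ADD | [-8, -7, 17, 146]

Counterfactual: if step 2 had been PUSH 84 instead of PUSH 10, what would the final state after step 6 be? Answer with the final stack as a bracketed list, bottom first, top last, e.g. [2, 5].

[-8, -7, 17, 220]

(re-executing from step 2 with the substitution; state before step 2: [-8, -7, 17])
2 | PUSH 84 | [-8, -7, 17, 84]
3 | PUSH 65 | [-8, -7, 17, 84, 65]
4 | PUSH -71 | [-8, -7, 17, 84, 65, -71]
5 | SUB | [-8, -7, 17, 84, 136]
6 | ADD | [-8, -7, 17, 220]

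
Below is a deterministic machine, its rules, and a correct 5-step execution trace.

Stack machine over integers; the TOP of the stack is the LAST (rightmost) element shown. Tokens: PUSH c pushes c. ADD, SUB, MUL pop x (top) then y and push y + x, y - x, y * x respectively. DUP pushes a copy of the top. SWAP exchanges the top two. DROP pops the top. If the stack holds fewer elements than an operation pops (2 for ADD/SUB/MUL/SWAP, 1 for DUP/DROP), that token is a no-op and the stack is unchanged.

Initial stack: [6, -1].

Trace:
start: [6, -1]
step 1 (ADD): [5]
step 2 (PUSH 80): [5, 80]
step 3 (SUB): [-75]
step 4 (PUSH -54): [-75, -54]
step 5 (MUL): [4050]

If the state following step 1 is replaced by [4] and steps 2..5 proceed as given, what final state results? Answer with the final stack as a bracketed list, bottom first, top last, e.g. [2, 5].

[4104]

state after step 1 := [4]
step 2 (PUSH 80): [4, 80]
step 3 (SUB): [-76]
step 4 (PUSH -54): [-76, -54]
step 5 (MUL): [4104]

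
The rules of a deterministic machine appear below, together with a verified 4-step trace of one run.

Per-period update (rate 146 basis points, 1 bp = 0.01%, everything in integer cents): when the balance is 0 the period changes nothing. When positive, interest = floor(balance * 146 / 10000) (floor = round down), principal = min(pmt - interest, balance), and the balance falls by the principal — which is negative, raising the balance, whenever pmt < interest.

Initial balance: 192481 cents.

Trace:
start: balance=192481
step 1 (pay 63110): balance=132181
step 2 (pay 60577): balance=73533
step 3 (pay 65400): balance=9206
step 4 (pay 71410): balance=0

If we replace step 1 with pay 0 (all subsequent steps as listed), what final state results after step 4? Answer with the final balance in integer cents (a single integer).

(re-executing from step 1 with the substitution; state before step 1: balance=192481)
step 1 (pay 0): balance=195291
step 2 (pay 60577): balance=137565
step 3 (pay 65400): balance=74173
step 4 (pay 71410): balance=3845

3845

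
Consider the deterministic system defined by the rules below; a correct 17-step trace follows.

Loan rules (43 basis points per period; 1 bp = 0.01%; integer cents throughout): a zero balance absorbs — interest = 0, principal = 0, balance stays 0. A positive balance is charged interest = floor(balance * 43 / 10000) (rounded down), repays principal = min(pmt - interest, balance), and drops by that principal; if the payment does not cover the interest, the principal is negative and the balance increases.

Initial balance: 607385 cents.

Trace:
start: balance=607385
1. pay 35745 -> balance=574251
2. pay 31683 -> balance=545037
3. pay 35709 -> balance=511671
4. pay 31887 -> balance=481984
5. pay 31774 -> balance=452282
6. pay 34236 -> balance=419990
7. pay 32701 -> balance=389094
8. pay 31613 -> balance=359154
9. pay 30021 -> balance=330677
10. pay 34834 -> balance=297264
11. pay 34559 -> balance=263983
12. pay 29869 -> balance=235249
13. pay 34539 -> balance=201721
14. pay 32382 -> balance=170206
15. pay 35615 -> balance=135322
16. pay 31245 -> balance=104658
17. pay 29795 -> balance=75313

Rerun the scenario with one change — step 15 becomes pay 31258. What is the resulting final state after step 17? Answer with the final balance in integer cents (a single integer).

(re-executing from step 15 with the substitution; state before step 15: balance=170206)
15. pay 31258 -> balance=139679
16. pay 31245 -> balance=109034
17. pay 29795 -> balance=79707

79707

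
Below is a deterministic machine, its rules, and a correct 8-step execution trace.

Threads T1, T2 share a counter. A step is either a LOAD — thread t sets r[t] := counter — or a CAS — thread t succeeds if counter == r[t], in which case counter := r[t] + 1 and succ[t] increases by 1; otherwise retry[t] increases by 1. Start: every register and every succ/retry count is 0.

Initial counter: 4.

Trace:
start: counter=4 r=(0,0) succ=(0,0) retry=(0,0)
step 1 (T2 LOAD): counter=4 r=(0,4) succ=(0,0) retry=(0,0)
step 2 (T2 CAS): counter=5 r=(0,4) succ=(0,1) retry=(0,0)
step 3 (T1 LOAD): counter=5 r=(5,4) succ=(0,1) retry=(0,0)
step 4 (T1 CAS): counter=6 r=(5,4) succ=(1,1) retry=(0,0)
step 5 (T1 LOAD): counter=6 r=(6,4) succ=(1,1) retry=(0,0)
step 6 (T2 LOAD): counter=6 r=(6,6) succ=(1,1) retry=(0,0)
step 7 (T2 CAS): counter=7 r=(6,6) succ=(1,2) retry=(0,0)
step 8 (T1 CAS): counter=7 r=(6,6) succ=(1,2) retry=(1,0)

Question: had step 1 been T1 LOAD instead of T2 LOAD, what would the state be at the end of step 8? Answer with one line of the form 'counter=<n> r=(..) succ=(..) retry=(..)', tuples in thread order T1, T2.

(re-executing from step 1 with the substitution; state before step 1: counter=4 r=(0,0) succ=(0,0) retry=(0,0))
step 1 (T1 LOAD): counter=4 r=(4,0) succ=(0,0) retry=(0,0)
step 2 (T2 CAS): counter=4 r=(4,0) succ=(0,0) retry=(0,1)
step 3 (T1 LOAD): counter=4 r=(4,0) succ=(0,0) retry=(0,1)
step 4 (T1 CAS): counter=5 r=(4,0) succ=(1,0) retry=(0,1)
step 5 (T1 LOAD): counter=5 r=(5,0) succ=(1,0) retry=(0,1)
step 6 (T2 LOAD): counter=5 r=(5,5) succ=(1,0) retry=(0,1)
step 7 (T2 CAS): counter=6 r=(5,5) succ=(1,1) retry=(0,1)
step 8 (T1 CAS): counter=6 r=(5,5) succ=(1,1) retry=(1,1)

counter=6 r=(5,5) succ=(1,1) retry=(1,1)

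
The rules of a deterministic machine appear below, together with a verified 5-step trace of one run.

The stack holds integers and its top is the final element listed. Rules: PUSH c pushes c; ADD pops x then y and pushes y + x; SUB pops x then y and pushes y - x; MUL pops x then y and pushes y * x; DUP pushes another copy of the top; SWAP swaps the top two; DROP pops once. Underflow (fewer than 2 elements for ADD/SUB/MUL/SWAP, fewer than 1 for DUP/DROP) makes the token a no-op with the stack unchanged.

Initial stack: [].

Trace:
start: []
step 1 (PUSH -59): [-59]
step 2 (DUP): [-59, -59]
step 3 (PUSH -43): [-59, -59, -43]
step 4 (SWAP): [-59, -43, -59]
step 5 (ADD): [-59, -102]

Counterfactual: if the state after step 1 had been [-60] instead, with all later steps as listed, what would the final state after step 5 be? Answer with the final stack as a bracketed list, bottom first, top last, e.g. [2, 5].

[-60, -103]

state after step 1 := [-60]
step 2 (DUP): [-60, -60]
step 3 (PUSH -43): [-60, -60, -43]
step 4 (SWAP): [-60, -43, -60]
step 5 (ADD): [-60, -103]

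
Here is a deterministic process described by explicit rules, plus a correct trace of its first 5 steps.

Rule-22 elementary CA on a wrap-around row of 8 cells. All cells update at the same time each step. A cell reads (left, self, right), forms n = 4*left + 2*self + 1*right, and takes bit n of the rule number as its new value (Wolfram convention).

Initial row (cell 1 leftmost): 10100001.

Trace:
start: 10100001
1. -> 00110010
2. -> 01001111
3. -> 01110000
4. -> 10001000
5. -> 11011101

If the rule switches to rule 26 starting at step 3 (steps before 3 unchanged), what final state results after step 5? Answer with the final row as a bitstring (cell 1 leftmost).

11011010

(re-executing steps 3..5 under rule 26; state before step 3: 01001111)
3. -> 00111000
4. -> 01100100
5. -> 11011010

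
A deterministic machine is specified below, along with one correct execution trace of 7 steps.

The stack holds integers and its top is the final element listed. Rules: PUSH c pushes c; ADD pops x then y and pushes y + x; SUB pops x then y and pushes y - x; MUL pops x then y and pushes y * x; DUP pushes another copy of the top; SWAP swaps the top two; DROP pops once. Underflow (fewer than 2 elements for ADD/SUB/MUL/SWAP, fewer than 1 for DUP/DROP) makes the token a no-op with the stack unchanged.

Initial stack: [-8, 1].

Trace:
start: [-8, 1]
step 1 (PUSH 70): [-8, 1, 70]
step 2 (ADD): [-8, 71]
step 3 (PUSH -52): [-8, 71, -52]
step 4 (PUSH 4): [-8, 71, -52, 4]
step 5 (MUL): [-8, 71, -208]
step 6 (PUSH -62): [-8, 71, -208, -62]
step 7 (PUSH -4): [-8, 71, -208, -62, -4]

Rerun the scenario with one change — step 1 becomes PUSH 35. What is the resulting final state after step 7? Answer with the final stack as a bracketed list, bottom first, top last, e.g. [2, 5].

[-8, 36, -208, -62, -4]

(re-executing from step 1 with the substitution; state before step 1: [-8, 1])
step 1 (PUSH 35): [-8, 1, 35]
step 2 (ADD): [-8, 36]
step 3 (PUSH -52): [-8, 36, -52]
step 4 (PUSH 4): [-8, 36, -52, 4]
step 5 (MUL): [-8, 36, -208]
step 6 (PUSH -62): [-8, 36, -208, -62]
step 7 (PUSH -4): [-8, 36, -208, -62, -4]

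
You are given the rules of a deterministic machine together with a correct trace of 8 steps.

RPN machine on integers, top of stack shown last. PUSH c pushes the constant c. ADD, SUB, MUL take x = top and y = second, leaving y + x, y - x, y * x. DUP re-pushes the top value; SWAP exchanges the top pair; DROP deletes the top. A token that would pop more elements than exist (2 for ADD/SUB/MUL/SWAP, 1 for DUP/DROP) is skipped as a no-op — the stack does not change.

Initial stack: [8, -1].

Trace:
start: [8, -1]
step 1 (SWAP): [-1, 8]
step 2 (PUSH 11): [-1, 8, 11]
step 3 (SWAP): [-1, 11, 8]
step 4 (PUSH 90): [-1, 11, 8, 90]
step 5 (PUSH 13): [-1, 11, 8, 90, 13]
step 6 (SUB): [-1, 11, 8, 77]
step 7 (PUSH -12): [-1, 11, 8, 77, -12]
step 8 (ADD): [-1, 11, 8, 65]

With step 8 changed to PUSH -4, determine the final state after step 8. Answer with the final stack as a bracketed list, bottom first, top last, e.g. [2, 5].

[-1, 11, 8, 77, -12, -4]

(re-executing from step 8 with the substitution; state before step 8: [-1, 11, 8, 77, -12])
step 8 (PUSH -4): [-1, 11, 8, 77, -12, -4]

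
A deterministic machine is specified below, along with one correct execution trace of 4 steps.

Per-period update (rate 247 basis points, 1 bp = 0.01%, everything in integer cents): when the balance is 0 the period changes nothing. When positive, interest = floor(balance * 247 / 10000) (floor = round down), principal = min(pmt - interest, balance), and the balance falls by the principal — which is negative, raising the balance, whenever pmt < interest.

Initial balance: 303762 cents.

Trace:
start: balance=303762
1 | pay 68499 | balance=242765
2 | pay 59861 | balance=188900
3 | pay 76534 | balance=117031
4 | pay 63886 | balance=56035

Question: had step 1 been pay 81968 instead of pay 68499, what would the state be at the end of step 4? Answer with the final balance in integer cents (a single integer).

41543

(re-executing from step 1 with the substitution; state before step 1: balance=303762)
1 | pay 81968 | balance=229296
2 | pay 59861 | balance=175098
3 | pay 76534 | balance=102888
4 | pay 63886 | balance=41543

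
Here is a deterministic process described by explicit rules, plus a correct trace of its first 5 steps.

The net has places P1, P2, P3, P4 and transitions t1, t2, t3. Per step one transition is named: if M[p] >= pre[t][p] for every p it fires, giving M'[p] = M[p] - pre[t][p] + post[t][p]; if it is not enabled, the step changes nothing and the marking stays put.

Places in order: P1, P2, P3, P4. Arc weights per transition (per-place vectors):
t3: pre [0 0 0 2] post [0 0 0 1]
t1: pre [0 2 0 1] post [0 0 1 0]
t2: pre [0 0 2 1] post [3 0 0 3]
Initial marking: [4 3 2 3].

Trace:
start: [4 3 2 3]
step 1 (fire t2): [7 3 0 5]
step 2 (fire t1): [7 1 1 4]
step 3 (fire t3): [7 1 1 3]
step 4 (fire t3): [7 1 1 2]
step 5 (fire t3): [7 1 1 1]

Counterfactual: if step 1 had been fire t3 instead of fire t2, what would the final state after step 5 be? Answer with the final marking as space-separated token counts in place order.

4 1 3 1

(re-executing from step 1 with the substitution; state before step 1: [4 3 2 3])
step 1 (fire t3): [4 3 2 2]
step 2 (fire t1): [4 1 3 1]
step 3 (fire t3): [4 1 3 1]
step 4 (fire t3): [4 1 3 1]
step 5 (fire t3): [4 1 3 1]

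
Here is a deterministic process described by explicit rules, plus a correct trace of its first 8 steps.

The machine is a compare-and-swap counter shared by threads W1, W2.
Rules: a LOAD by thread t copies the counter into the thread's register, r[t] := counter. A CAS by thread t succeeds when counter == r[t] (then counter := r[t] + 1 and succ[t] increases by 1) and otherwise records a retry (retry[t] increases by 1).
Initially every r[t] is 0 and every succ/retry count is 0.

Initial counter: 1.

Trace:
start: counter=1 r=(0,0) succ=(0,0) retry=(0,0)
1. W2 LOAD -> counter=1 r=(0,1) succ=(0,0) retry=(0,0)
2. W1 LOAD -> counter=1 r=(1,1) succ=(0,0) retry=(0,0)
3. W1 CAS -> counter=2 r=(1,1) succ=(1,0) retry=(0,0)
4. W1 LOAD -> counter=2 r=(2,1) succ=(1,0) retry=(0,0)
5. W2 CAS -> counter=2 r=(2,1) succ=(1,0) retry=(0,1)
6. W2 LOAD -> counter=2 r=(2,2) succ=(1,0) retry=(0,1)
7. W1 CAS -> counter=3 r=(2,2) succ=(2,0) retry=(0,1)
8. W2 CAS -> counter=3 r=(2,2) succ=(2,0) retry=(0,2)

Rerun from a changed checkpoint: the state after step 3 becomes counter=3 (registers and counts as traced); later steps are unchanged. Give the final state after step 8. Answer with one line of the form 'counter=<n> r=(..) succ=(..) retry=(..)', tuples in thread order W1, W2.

counter=4 r=(3,3) succ=(2,0) retry=(0,2)

state after step 3 := counter=3 r=(1,1) succ=(1,0) retry=(0,0)
4. W1 LOAD -> counter=3 r=(3,1) succ=(1,0) retry=(0,0)
5. W2 CAS -> counter=3 r=(3,1) succ=(1,0) retry=(0,1)
6. W2 LOAD -> counter=3 r=(3,3) succ=(1,0) retry=(0,1)
7. W1 CAS -> counter=4 r=(3,3) succ=(2,0) retry=(0,1)
8. W2 CAS -> counter=4 r=(3,3) succ=(2,0) retry=(0,2)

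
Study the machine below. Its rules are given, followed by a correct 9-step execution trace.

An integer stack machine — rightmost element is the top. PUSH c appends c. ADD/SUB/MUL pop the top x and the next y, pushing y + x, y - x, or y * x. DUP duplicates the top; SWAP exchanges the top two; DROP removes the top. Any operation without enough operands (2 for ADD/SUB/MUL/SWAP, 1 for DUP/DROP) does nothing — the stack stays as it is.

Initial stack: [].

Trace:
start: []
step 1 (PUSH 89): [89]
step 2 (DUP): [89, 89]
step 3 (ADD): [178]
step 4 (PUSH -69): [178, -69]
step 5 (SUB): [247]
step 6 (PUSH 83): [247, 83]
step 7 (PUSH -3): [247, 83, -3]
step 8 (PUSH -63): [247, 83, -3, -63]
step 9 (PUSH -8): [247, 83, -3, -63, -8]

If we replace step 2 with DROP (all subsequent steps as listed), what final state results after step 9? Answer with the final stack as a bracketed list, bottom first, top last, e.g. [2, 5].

[-69, 83, -3, -63, -8]

(re-executing from step 2 with the substitution; state before step 2: [89])
step 2 (DROP): []
step 3 (ADD): []
step 4 (PUSH -69): [-69]
step 5 (SUB): [-69]
step 6 (PUSH 83): [-69, 83]
step 7 (PUSH -3): [-69, 83, -3]
step 8 (PUSH -63): [-69, 83, -3, -63]
step 9 (PUSH -8): [-69, 83, -3, -63, -8]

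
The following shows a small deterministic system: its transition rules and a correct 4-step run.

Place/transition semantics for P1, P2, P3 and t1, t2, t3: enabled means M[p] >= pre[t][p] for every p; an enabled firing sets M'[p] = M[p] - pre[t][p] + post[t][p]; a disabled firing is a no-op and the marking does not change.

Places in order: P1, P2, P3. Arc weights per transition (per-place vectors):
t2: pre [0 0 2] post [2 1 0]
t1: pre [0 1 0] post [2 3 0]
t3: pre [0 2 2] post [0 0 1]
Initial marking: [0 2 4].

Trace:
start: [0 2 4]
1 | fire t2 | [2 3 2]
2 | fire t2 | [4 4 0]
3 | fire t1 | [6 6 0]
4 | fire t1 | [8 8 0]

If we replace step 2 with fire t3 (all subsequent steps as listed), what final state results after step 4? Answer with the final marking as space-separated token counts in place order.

(re-executing from step 2 with the substitution; state before step 2: [2 3 2])
2 | fire t3 | [2 1 1]
3 | fire t1 | [4 3 1]
4 | fire t1 | [6 5 1]

6 5 1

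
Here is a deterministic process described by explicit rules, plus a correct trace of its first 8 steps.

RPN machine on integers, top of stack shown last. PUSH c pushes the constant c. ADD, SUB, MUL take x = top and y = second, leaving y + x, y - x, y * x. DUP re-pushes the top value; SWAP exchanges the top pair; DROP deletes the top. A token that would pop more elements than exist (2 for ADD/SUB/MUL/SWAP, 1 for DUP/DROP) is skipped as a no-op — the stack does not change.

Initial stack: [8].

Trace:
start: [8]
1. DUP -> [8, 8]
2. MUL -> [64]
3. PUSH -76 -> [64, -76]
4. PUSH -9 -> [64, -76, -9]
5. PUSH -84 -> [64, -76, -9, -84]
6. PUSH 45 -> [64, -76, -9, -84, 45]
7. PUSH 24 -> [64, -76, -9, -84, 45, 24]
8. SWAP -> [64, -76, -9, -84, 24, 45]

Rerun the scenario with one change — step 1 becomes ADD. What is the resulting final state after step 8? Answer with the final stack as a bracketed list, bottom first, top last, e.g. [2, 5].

[8, -76, -9, -84, 24, 45]

(re-executing from step 1 with the substitution; state before step 1: [8])
1. ADD -> [8]
2. MUL -> [8]
3. PUSH -76 -> [8, -76]
4. PUSH -9 -> [8, -76, -9]
5. PUSH -84 -> [8, -76, -9, -84]
6. PUSH 45 -> [8, -76, -9, -84, 45]
7. PUSH 24 -> [8, -76, -9, -84, 45, 24]
8. SWAP -> [8, -76, -9, -84, 24, 45]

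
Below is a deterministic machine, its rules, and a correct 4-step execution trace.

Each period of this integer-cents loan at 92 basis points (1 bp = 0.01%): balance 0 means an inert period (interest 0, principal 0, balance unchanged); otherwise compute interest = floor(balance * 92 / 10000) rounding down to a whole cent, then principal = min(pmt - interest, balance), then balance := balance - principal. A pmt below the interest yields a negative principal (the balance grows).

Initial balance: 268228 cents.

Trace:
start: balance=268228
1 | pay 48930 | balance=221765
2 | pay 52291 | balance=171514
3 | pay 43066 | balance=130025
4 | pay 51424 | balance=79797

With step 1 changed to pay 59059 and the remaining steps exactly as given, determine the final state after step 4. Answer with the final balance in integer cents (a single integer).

(re-executing from step 1 with the substitution; state before step 1: balance=268228)
1 | pay 59059 | balance=211636
2 | pay 52291 | balance=161292
3 | pay 43066 | balance=119709
4 | pay 51424 | balance=69386

69386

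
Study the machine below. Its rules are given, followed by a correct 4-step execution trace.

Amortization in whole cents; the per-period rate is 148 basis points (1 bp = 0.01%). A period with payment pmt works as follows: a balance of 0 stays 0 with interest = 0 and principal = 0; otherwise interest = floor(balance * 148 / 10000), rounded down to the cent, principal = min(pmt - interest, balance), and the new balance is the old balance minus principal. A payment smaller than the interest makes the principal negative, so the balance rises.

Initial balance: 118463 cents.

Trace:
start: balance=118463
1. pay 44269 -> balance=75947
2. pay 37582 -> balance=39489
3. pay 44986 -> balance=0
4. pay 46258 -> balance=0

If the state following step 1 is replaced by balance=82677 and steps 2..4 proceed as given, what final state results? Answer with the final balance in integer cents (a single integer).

0

state after step 1 := balance=82677
2. pay 37582 -> balance=46318
3. pay 44986 -> balance=2017
4. pay 46258 -> balance=0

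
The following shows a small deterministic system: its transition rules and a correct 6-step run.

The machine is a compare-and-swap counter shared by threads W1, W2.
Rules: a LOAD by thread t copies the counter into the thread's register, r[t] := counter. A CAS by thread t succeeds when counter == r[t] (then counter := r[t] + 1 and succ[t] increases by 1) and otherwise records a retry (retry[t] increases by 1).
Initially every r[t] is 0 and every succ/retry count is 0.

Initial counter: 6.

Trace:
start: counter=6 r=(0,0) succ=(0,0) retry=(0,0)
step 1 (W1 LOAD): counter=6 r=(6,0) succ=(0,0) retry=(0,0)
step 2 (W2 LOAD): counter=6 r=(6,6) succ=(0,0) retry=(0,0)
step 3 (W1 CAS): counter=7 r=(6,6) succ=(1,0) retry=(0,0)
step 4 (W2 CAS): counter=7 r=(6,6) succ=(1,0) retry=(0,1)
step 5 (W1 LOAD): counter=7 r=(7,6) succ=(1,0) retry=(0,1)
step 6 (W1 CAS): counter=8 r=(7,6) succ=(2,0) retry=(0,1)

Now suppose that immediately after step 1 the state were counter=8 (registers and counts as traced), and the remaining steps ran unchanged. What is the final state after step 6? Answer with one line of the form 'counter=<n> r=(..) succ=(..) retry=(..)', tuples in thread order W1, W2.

counter=10 r=(9,8) succ=(1,1) retry=(1,0)

state after step 1 := counter=8 r=(6,0) succ=(0,0) retry=(0,0)
step 2 (W2 LOAD): counter=8 r=(6,8) succ=(0,0) retry=(0,0)
step 3 (W1 CAS): counter=8 r=(6,8) succ=(0,0) retry=(1,0)
step 4 (W2 CAS): counter=9 r=(6,8) succ=(0,1) retry=(1,0)
step 5 (W1 LOAD): counter=9 r=(9,8) succ=(0,1) retry=(1,0)
step 6 (W1 CAS): counter=10 r=(9,8) succ=(1,1) retry=(1,0)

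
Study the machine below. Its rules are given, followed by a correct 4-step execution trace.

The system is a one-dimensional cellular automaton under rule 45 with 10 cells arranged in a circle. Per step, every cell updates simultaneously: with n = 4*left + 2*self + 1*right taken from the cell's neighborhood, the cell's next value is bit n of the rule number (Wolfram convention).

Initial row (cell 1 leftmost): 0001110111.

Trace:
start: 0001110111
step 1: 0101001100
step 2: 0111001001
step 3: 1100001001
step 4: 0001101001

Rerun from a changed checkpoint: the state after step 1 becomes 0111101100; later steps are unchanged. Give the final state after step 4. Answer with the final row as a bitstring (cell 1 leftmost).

state after step 1 := 0111101100
step 2: 0100011001
step 3: 1101010001
step 4: 0011110101

0011110101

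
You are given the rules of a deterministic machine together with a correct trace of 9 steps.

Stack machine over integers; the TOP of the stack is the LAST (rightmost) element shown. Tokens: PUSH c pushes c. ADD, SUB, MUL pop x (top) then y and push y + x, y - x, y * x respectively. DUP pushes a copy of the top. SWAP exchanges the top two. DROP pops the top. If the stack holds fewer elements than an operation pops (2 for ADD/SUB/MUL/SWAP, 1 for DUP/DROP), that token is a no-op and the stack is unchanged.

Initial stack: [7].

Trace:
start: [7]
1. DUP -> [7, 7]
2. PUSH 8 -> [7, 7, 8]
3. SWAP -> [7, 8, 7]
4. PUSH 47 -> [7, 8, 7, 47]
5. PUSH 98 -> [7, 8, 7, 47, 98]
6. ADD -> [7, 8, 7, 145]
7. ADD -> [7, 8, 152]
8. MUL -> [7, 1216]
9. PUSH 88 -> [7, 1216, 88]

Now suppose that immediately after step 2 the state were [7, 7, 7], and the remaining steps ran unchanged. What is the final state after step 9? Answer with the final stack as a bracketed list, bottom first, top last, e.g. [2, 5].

[7, 1064, 88]

state after step 2 := [7, 7, 7]
3. SWAP -> [7, 7, 7]
4. PUSH 47 -> [7, 7, 7, 47]
5. PUSH 98 -> [7, 7, 7, 47, 98]
6. ADD -> [7, 7, 7, 145]
7. ADD -> [7, 7, 152]
8. MUL -> [7, 1064]
9. PUSH 88 -> [7, 1064, 88]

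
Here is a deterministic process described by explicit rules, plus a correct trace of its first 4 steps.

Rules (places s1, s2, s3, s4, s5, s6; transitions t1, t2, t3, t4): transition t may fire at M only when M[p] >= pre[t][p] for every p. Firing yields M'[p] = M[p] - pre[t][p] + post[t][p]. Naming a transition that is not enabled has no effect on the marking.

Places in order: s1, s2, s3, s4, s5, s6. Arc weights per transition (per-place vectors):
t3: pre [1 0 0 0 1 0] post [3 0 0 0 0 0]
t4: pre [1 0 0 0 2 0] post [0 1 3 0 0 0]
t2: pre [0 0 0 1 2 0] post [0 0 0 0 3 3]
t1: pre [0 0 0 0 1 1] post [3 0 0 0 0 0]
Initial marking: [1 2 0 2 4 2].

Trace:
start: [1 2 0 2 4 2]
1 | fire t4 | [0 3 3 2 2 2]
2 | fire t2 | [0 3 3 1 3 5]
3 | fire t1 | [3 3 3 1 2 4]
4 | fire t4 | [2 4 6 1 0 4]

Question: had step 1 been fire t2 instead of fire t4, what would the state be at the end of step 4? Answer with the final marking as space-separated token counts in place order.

3 3 3 0 3 7

(re-executing from step 1 with the substitution; state before step 1: [1 2 0 2 4 2])
1 | fire t2 | [1 2 0 1 5 5]
2 | fire t2 | [1 2 0 0 6 8]
3 | fire t1 | [4 2 0 0 5 7]
4 | fire t4 | [3 3 3 0 3 7]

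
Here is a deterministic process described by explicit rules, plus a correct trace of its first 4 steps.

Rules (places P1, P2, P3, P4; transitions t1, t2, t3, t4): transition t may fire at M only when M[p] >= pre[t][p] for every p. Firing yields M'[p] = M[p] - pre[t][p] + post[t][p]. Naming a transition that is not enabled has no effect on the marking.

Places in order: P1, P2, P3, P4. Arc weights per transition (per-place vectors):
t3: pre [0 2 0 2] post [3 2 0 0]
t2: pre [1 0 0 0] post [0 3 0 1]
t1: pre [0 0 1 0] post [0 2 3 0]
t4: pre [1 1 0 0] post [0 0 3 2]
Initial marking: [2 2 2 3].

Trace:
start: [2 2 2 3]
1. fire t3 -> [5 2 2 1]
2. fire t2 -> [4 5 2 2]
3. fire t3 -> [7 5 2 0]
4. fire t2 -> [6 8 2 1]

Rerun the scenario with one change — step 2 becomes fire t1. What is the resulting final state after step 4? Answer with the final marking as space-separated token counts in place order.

(re-executing from step 2 with the substitution; state before step 2: [5 2 2 1])
2. fire t1 -> [5 4 4 1]
3. fire t3 -> [5 4 4 1]
4. fire t2 -> [4 7 4 2]

4 7 4 2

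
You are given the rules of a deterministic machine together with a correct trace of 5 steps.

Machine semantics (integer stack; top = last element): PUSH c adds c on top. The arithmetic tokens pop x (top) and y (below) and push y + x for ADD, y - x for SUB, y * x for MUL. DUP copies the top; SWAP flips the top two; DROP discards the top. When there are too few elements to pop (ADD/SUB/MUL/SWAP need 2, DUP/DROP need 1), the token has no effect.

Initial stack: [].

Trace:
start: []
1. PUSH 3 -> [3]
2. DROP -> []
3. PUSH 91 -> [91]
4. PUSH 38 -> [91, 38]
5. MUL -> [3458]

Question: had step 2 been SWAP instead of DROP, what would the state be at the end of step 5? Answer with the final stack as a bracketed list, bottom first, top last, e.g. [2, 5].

(re-executing from step 2 with the substitution; state before step 2: [3])
2. SWAP -> [3]
3. PUSH 91 -> [3, 91]
4. PUSH 38 -> [3, 91, 38]
5. MUL -> [3, 3458]

[3, 3458]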